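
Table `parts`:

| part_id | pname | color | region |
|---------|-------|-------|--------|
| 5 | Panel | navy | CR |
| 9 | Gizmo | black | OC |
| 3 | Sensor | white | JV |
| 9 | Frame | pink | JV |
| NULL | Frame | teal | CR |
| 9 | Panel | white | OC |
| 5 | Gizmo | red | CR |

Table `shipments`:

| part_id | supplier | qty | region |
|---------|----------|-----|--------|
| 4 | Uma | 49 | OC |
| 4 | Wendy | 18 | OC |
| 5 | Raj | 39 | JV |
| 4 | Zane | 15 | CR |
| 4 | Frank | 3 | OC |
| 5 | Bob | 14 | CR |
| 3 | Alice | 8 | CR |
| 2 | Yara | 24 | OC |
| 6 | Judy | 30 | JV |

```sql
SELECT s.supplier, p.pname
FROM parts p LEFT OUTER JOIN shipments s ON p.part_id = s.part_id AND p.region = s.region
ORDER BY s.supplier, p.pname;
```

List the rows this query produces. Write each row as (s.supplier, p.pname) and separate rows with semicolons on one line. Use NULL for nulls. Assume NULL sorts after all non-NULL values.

(Bob, Gizmo); (Bob, Panel); (NULL, Frame); (NULL, Frame); (NULL, Gizmo); (NULL, Panel); (NULL, Sensor)

LEFT JOIN keeps every row from `parts`; unmatched rows get NULL for `shipments`'s columns.
Matching on p.part_id = s.part_id AND p.region = s.region. A NULL in a compared column never satisfies the condition.
- p (part_id=5, region=CR) pairs with 1 row(s) of s.
- p (part_id=9, region=OC) has no partner → padded with NULL.
- p (part_id=3, region=JV) has no partner → padded with NULL.
- p (part_id=9, region=JV) has no partner → padded with NULL.
- p (part_id=NULL, region=CR) has no partner → padded with NULL.
- p (part_id=9, region=OC) has no partner → padded with NULL.
- p (part_id=5, region=CR) pairs with 1 row(s) of s.
After projecting and ordering:
s.supplier | p.pname
Bob | Gizmo
Bob | Panel
NULL | Frame
NULL | Frame
NULL | Gizmo
NULL | Panel
NULL | Sensor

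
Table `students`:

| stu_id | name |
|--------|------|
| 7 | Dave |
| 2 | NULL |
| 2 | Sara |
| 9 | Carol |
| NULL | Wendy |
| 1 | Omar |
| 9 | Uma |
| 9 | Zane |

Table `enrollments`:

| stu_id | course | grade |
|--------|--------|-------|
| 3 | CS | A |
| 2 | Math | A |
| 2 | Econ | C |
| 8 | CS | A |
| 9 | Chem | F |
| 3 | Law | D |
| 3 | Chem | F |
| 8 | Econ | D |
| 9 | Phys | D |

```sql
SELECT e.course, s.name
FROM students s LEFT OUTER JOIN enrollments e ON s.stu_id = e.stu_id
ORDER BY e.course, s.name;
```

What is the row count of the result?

LEFT JOIN keeps every row from `students`; unmatched rows get NULL for `enrollments`'s columns.
Matching on s.stu_id = e.stu_id. A NULL in a compared column never satisfies the condition.
- s (stu_id=7) has no partner → padded with NULL.
- s (stu_id=2) pairs with 2 row(s) of e.
- s (stu_id=2) pairs with 2 row(s) of e.
- s (stu_id=9) pairs with 2 row(s) of e.
- s (stu_id=NULL) has no partner → padded with NULL.
- s (stu_id=1) has no partner → padded with NULL.
- s (stu_id=9) pairs with 2 row(s) of e.
- s (stu_id=9) pairs with 2 row(s) of e.
Total: 10 matched + 3 padded = 13 rows.

13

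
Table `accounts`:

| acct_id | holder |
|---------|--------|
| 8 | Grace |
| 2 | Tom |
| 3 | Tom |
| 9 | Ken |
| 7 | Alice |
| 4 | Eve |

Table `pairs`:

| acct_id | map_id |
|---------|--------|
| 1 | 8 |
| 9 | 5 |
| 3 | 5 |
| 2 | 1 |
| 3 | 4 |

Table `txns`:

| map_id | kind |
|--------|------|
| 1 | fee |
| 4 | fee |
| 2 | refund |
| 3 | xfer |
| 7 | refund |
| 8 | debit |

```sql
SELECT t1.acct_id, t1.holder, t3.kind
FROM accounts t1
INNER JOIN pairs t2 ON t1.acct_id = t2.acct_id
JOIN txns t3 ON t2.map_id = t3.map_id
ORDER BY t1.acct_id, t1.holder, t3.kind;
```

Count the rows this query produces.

2

Joins associate left-to-right: accounts INNER JOIN pairs on acct_id gives 4 intermediate row(s).
Then INNER JOIN `txns t3` on map_id: keep only rows whose t2.map_id appears in t3.
Result: 2 row(s).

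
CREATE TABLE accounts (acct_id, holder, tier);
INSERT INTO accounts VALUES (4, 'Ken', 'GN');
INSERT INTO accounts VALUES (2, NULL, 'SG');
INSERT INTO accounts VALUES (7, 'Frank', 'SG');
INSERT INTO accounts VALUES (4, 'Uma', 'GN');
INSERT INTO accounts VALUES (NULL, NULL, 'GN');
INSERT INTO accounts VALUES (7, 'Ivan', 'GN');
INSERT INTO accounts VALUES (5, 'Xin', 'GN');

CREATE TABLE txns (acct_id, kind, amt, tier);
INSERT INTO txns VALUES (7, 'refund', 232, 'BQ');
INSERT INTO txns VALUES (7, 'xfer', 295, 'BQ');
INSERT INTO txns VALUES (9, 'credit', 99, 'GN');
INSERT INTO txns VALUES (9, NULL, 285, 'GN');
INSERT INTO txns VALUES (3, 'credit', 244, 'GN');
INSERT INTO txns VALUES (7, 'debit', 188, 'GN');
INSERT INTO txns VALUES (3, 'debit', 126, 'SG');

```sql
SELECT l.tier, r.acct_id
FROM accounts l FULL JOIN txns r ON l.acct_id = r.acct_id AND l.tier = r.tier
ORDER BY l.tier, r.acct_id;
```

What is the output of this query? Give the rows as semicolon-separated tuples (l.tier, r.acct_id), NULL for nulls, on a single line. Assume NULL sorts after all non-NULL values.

(GN, 7); (GN, NULL); (GN, NULL); (GN, NULL); (GN, NULL); (SG, NULL); (SG, NULL); (NULL, 3); (NULL, 3); (NULL, 7); (NULL, 7); (NULL, 9); (NULL, 9)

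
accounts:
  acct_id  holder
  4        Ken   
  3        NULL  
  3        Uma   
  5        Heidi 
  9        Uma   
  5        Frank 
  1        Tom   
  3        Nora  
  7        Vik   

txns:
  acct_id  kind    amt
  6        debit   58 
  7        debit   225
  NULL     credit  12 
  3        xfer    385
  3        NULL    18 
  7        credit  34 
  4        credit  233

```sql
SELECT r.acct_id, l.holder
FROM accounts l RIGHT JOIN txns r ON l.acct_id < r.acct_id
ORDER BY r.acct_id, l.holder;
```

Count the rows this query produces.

RIGHT JOIN keeps every row from `txns`; unmatched rows get NULL for `accounts`'s columns.
Matching on l.acct_id < r.acct_id. A NULL in a compared column never satisfies the condition.
- acct_id=4: 3 matching r row(s), so 3 row(s) emitted.
- acct_id=3: 4 matching r row(s), so 4 row(s) emitted.
- acct_id=3: 4 matching r row(s), so 4 row(s) emitted.
- acct_id=5: 3 matching r row(s), so 3 row(s) emitted.
- acct_id=9: no matching r row.
- acct_id=5: 3 matching r row(s), so 3 row(s) emitted.
- acct_id=1: 6 matching r row(s), so 6 row(s) emitted.
- acct_id=3: 4 matching r row(s), so 4 row(s) emitted.
- acct_id=7: no matching r row.
- plus 1 unmatched r row(s), each kept with NULL l columns.
Total: 27 matched + 1 padded = 28 rows.

28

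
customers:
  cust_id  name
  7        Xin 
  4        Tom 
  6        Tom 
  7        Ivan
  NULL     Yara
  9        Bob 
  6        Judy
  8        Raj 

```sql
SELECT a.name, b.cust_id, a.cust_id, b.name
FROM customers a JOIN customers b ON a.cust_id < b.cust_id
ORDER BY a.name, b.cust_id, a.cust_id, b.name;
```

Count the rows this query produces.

19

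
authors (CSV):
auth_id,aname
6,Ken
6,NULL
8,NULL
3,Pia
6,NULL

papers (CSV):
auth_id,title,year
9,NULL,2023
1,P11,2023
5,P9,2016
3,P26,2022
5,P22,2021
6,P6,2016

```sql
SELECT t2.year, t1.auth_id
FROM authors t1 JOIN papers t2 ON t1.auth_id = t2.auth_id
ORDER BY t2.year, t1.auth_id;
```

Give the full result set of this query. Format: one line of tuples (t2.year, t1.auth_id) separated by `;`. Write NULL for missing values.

(2016, 6); (2016, 6); (2016, 6); (2022, 3)

INNER JOIN keeps only pairs where the ON condition holds.
Matching on t1.auth_id = t2.auth_id.
Matched pairs: 4.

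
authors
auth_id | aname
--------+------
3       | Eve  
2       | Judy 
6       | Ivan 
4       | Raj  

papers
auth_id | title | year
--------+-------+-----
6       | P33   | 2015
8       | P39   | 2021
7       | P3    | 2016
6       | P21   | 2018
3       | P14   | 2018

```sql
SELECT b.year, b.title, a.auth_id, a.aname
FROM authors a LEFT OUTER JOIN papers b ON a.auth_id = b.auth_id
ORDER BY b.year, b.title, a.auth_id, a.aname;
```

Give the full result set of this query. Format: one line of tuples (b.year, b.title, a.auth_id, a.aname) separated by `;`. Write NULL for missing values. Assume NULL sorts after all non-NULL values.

(2015, P33, 6, Ivan); (2018, P14, 3, Eve); (2018, P21, 6, Ivan); (NULL, NULL, 2, Judy); (NULL, NULL, 4, Raj)

LEFT JOIN keeps every row from `authors`; unmatched rows get NULL for `papers`'s columns.
Matching on a.auth_id = b.auth_id.
Matched pairs: 3; unmatched a rows kept: 2.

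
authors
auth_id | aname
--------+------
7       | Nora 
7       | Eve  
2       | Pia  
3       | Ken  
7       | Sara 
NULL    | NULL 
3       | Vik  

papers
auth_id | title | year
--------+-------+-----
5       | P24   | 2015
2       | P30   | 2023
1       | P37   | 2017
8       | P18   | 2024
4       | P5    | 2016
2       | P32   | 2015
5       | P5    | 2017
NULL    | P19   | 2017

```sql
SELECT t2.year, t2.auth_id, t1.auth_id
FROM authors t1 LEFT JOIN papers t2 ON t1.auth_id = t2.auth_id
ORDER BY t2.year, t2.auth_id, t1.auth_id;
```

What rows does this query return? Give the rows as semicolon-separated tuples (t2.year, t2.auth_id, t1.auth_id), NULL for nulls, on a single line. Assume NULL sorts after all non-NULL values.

LEFT JOIN keeps every row from `authors`; unmatched rows get NULL for `papers`'s columns.
Matching on t1.auth_id = t2.auth_id. A NULL in a compared column never satisfies the condition.
- t1[0] auth_id=7 → no match; kept with NULLs on the t2 side.
- t1[1] auth_id=7 → no match; kept with NULLs on the t2 side.
- t1[2] auth_id=2 → 2 match(es) in t2 → 2 row(s).
- t1[3] auth_id=3 → no match; kept with NULLs on the t2 side.
- t1[4] auth_id=7 → no match; kept with NULLs on the t2 side.
- t1[5] auth_id=NULL → no match; kept with NULLs on the t2 side.
- t1[6] auth_id=3 → no match; kept with NULLs on the t2 side.
After projecting and ordering:
t2.year | t2.auth_id | t1.auth_id
2015 | 2 | 2
2023 | 2 | 2
NULL | NULL | 3
NULL | NULL | 3
NULL | NULL | 7
NULL | NULL | 7
NULL | NULL | 7
NULL | NULL | NULL

(2015, 2, 2); (2023, 2, 2); (NULL, NULL, 3); (NULL, NULL, 3); (NULL, NULL, 7); (NULL, NULL, 7); (NULL, NULL, 7); (NULL, NULL, NULL)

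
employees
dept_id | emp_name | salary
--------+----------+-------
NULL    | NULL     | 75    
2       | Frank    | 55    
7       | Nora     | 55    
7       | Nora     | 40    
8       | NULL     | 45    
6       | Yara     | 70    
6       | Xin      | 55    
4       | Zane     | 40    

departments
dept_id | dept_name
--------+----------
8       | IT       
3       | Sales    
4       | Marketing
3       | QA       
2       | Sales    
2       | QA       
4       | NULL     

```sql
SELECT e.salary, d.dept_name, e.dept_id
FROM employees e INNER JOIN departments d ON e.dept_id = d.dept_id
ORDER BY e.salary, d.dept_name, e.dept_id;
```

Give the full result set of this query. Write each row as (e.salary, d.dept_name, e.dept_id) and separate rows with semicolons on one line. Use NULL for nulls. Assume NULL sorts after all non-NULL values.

(40, Marketing, 4); (40, NULL, 4); (45, IT, 8); (55, QA, 2); (55, Sales, 2)

INNER JOIN keeps only pairs where the ON condition holds.
Matching on e.dept_id = d.dept_id. A NULL in a compared column never satisfies the condition.
Matched pairs: 5.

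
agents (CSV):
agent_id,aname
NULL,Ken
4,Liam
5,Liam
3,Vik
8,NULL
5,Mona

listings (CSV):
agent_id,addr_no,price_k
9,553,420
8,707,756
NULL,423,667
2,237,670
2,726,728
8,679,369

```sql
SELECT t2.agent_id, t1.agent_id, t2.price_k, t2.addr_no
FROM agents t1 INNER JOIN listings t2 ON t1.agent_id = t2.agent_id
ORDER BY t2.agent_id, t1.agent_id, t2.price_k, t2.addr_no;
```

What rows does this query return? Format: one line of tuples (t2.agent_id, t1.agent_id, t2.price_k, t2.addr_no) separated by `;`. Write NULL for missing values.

(8, 8, 369, 679); (8, 8, 756, 707)

INNER JOIN keeps only pairs where the ON condition holds.
Matching on t1.agent_id = t2.agent_id. A NULL in a compared column never satisfies the condition.
Matched pairs: 2.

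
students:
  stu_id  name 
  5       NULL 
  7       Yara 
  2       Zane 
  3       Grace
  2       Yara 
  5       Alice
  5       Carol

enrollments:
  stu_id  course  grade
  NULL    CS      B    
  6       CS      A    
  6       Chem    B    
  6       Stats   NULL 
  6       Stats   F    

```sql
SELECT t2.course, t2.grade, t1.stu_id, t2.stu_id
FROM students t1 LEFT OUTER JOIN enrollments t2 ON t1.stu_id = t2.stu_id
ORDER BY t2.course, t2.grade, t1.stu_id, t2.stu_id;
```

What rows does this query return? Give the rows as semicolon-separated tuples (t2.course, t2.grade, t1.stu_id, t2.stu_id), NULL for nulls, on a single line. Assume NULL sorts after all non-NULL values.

LEFT JOIN keeps every row from `students`; unmatched rows get NULL for `enrollments`'s columns.
Matching on t1.stu_id = t2.stu_id. A NULL in a compared column never satisfies the condition.
Matched pairs: 0; unmatched t1 rows kept: 7.

(NULL, NULL, 2, NULL); (NULL, NULL, 2, NULL); (NULL, NULL, 3, NULL); (NULL, NULL, 5, NULL); (NULL, NULL, 5, NULL); (NULL, NULL, 5, NULL); (NULL, NULL, 7, NULL)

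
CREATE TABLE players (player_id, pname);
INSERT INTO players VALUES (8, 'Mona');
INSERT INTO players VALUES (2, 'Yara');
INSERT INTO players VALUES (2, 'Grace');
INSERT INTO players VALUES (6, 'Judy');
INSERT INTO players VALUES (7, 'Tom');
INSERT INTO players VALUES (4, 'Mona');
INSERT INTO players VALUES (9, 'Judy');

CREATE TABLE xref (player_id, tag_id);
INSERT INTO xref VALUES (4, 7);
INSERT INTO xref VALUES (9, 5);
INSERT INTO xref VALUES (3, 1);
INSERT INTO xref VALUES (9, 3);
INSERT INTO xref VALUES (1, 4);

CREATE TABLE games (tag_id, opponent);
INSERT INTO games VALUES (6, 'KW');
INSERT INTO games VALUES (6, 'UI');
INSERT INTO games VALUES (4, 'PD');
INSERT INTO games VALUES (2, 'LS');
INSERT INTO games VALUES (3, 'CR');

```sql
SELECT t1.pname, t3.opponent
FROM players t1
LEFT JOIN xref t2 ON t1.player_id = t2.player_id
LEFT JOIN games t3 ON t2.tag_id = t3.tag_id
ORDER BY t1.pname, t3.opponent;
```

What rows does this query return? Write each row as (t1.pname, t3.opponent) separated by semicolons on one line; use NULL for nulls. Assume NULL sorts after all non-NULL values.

(Grace, NULL); (Judy, CR); (Judy, NULL); (Judy, NULL); (Mona, NULL); (Mona, NULL); (Tom, NULL); (Yara, NULL)

Evaluate left to right. First `players t1 LEFT JOIN xref t2` on player_id: 8 row(s).
Then LEFT JOIN `games t3` on tag_id: each of those 8 rows is kept; rows whose t2.tag_id has no match in t3 get NULL for t3's columns.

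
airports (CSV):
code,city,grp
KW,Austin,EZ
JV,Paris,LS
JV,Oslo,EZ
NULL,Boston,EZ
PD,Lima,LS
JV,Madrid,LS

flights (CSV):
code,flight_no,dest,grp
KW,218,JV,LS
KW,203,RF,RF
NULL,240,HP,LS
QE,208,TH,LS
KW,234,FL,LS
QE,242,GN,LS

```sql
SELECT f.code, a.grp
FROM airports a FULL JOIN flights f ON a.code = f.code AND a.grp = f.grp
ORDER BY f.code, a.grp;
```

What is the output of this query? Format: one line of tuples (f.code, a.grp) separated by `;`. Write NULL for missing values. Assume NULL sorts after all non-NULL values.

FULL OUTER JOIN keeps every row from both sides; unmatched rows get NULL for the other side's columns.
Matching on a.code = f.code AND a.grp = f.grp. A NULL in a compared column never satisfies the condition.
Matched pairs: 0; unmatched a rows kept: 6; unmatched f rows kept: 6.

(KW, NULL); (KW, NULL); (KW, NULL); (QE, NULL); (QE, NULL); (NULL, EZ); (NULL, EZ); (NULL, EZ); (NULL, LS); (NULL, LS); (NULL, LS); (NULL, NULL)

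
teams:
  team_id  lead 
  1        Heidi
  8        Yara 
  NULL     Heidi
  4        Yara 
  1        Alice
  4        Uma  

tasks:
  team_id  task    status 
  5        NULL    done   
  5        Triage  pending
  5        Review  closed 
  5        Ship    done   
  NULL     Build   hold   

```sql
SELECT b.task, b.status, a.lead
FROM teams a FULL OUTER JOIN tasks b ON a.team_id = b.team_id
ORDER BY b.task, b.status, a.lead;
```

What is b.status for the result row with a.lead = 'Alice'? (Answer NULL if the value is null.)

NULL

FULL OUTER JOIN keeps every row from both sides; unmatched rows get NULL for the other side's columns.
Matching on a.team_id = b.team_id. A NULL in a compared column never satisfies the condition.
- a[0] team_id=1 → no match; kept with NULLs on the b side.
- a[1] team_id=8 → no match; kept with NULLs on the b side.
- a[2] team_id=NULL → no match; kept with NULLs on the b side.
- a[3] team_id=4 → no match; kept with NULLs on the b side.
- a[4] team_id=1 → no match; kept with NULLs on the b side.
- a[5] team_id=4 → no match; kept with NULLs on the b side.
- 5 b row(s) had no a match → kept, a columns NULL.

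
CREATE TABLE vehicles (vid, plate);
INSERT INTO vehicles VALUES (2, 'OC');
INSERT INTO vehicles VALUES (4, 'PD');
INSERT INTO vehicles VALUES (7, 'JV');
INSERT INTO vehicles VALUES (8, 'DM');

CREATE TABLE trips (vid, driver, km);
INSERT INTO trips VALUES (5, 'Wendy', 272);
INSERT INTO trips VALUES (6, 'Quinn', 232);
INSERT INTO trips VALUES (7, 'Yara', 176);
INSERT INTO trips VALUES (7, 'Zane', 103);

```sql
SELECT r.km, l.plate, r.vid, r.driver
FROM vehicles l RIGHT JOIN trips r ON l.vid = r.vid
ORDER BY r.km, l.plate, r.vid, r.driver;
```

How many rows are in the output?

4

RIGHT JOIN keeps every row from `trips`; unmatched rows get NULL for `vehicles`'s columns.
Matching on l.vid = r.vid.
Matched pairs: 2; unmatched r rows kept: 2.
Total: 2 matched + 2 padded = 4 rows.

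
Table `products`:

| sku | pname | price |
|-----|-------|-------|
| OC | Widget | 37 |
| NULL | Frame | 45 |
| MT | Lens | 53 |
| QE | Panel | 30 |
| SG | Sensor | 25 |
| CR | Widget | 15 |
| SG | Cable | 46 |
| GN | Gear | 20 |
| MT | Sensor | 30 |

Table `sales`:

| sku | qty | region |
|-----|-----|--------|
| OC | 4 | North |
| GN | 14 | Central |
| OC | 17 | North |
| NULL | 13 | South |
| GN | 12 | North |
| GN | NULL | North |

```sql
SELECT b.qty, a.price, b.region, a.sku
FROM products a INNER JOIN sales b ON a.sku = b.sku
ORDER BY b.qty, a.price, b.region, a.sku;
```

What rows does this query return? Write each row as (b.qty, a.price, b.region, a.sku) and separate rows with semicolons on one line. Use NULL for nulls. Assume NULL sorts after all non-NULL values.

INNER JOIN keeps only pairs where the ON condition holds.
Matching on a.sku = b.sku. A NULL in a compared column never satisfies the condition.
- a (sku=OC) pairs with 2 row(s) of b.
- a (sku=NULL) has no partner → excluded.
- a (sku=MT) has no partner → excluded.
- a (sku=QE) has no partner → excluded.
- a (sku=SG) has no partner → excluded.
- a (sku=CR) has no partner → excluded.
- a (sku=SG) has no partner → excluded.
- a (sku=GN) pairs with 3 row(s) of b.
- a (sku=MT) has no partner → excluded.
After projecting and ordering:
b.qty | a.price | b.region | a.sku
4 | 37 | North | OC
12 | 20 | North | GN
14 | 20 | Central | GN
17 | 37 | North | OC
NULL | 20 | North | GN

(4, 37, North, OC); (12, 20, North, GN); (14, 20, Central, GN); (17, 37, North, OC); (NULL, 20, North, GN)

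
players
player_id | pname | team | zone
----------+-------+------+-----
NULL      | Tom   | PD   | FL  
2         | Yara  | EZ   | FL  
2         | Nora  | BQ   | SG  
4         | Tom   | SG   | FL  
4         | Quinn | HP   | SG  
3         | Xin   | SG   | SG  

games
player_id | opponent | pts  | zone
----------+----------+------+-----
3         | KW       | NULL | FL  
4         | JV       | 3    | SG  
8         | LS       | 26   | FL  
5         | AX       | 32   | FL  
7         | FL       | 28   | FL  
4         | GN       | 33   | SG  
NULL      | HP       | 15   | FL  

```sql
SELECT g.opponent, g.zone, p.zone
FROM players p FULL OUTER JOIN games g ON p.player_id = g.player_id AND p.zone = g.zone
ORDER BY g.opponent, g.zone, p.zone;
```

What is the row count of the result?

12

FULL OUTER JOIN keeps every row from both sides; unmatched rows get NULL for the other side's columns.
Matching on p.player_id = g.player_id AND p.zone = g.zone. A NULL in a compared column never satisfies the condition.
- player_id=NULL, zone=FL: no g row matches, row kept with g columns NULL.
- player_id=2, zone=FL: no g row matches, row kept with g columns NULL.
- player_id=2, zone=SG: no g row matches, row kept with g columns NULL.
- player_id=4, zone=FL: no g row matches, row kept with g columns NULL.
- player_id=4, zone=SG: 2 matching g row(s), so 2 row(s) emitted.
- player_id=3, zone=SG: no g row matches, row kept with g columns NULL.
- 5 g row(s) had no p match → kept, p columns NULL.
Total: 2 matched + 10 padded = 12 rows.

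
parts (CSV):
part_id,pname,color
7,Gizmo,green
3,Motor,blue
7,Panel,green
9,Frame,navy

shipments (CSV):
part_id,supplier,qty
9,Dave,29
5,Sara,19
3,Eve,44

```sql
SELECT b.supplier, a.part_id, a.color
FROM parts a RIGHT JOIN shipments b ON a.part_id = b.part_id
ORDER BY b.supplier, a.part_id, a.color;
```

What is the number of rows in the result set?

RIGHT JOIN keeps every row from `shipments`; unmatched rows get NULL for `parts`'s columns.
Matching on a.part_id = b.part_id.
- a row (part_id=7): no match.
- a row (part_id=3): matches 1 b row(s) → 1 output row(s).
- a row (part_id=7): no match.
- a row (part_id=9): matches 1 b row(s) → 1 output row(s).
- 1 b row(s) had no a match → kept, a columns NULL.
Total: 2 matched + 1 padded = 3 rows.

3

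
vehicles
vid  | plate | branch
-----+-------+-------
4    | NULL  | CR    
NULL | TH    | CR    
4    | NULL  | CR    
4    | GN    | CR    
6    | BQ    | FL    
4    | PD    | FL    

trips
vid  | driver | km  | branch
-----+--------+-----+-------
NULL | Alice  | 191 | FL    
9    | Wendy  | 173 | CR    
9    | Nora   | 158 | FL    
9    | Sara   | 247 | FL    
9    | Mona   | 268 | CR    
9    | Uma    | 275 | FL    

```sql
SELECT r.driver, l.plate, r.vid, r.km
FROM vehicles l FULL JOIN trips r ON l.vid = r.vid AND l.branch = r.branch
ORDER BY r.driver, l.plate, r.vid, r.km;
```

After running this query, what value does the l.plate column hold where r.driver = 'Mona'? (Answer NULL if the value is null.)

FULL OUTER JOIN keeps every row from both sides; unmatched rows get NULL for the other side's columns.
Matching on l.vid = r.vid AND l.branch = r.branch. A NULL in a compared column never satisfies the condition.
Matched pairs: 0; unmatched l rows kept: 6; unmatched r rows kept: 6.

NULL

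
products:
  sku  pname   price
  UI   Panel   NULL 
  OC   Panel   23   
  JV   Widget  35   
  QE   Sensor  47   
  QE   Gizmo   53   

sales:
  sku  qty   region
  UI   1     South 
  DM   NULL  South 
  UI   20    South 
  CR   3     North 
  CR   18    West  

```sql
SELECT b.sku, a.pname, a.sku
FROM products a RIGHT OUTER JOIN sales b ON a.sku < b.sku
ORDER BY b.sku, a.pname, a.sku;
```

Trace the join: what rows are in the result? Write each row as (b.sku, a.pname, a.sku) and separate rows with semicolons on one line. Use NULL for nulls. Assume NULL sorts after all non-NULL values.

RIGHT JOIN keeps every row from `sales`; unmatched rows get NULL for `products`'s columns.
Matching on a.sku < b.sku.
- a[0] sku=UI → no match.
- a[1] sku=OC → 2 match(es) in b → 2 row(s).
- a[2] sku=JV → 2 match(es) in b → 2 row(s).
- a[3] sku=QE → 2 match(es) in b → 2 row(s).
- a[4] sku=QE → 2 match(es) in b → 2 row(s).
- plus 3 unmatched b row(s), each kept with NULL a columns.

(CR, NULL, NULL); (CR, NULL, NULL); (DM, NULL, NULL); (UI, Gizmo, QE); (UI, Gizmo, QE); (UI, Panel, OC); (UI, Panel, OC); (UI, Sensor, QE); (UI, Sensor, QE); (UI, Widget, JV); (UI, Widget, JV)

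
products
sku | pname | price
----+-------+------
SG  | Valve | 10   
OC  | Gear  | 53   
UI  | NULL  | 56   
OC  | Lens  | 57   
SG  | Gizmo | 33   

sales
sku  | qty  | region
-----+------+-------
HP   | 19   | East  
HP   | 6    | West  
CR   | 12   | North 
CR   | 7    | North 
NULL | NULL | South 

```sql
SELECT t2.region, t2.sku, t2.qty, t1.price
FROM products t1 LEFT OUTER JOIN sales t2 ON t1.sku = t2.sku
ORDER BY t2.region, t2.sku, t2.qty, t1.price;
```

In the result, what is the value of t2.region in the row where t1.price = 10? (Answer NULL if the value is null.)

NULL

LEFT JOIN keeps every row from `products`; unmatched rows get NULL for `sales`'s columns.
Matching on t1.sku = t2.sku. A NULL in a compared column never satisfies the condition.
Matched pairs: 0; unmatched t1 rows kept: 5.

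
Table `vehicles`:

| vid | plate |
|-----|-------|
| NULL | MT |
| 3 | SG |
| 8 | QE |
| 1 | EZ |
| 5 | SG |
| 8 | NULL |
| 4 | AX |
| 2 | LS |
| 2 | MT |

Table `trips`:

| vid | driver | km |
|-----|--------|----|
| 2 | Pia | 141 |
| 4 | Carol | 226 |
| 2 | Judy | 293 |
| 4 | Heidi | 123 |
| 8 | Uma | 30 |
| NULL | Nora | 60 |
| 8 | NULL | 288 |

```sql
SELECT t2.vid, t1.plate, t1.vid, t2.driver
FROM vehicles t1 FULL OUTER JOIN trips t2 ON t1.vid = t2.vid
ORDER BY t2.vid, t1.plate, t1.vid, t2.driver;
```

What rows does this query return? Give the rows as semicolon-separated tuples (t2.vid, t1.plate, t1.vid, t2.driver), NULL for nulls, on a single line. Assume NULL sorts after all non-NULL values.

FULL OUTER JOIN keeps every row from both sides; unmatched rows get NULL for the other side's columns.
Matching on t1.vid = t2.vid. A NULL in a compared column never satisfies the condition.
Matched pairs: 10; unmatched t1 rows kept: 4; unmatched t2 rows kept: 1.

(2, LS, 2, Judy); (2, LS, 2, Pia); (2, MT, 2, Judy); (2, MT, 2, Pia); (4, AX, 4, Carol); (4, AX, 4, Heidi); (8, QE, 8, Uma); (8, QE, 8, NULL); (8, NULL, 8, Uma); (8, NULL, 8, NULL); (NULL, EZ, 1, NULL); (NULL, MT, NULL, NULL); (NULL, SG, 3, NULL); (NULL, SG, 5, NULL); (NULL, NULL, NULL, Nora)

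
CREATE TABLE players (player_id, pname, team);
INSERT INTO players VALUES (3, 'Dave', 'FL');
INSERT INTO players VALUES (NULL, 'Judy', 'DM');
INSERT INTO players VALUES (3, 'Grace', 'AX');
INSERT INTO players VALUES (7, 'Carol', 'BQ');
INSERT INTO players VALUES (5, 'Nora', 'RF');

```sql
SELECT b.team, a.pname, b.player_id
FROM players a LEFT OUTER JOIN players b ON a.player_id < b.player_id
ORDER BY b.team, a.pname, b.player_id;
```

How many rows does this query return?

LEFT JOIN keeps every row from `players a`; unmatched rows get NULL for `players b`'s columns.
Matching on a.player_id < b.player_id. A NULL in a compared column never satisfies the condition.
Matched pairs: 5; unmatched a rows kept: 2.
Total: 5 matched + 2 padded = 7 rows.

7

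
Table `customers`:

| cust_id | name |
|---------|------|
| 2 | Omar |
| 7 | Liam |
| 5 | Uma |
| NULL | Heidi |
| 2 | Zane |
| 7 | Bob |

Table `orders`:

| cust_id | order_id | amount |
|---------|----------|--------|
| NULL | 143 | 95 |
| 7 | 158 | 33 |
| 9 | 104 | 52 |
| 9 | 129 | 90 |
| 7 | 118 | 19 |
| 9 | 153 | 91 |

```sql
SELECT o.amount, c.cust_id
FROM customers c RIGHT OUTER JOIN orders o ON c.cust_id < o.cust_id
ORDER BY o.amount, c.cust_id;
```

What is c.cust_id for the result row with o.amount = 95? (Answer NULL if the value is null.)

NULL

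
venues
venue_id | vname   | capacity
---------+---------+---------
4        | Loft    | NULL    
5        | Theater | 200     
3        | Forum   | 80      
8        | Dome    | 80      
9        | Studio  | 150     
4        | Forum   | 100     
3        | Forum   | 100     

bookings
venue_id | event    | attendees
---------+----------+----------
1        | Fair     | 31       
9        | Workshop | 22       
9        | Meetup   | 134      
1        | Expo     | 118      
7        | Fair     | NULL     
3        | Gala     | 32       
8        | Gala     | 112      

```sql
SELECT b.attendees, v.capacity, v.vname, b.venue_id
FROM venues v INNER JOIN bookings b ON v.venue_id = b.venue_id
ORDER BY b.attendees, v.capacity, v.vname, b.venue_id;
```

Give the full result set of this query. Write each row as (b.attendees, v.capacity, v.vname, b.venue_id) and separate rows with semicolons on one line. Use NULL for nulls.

(22, 150, Studio, 9); (32, 80, Forum, 3); (32, 100, Forum, 3); (112, 80, Dome, 8); (134, 150, Studio, 9)

INNER JOIN keeps only pairs where the ON condition holds.
Matching on v.venue_id = b.venue_id.
- venue_id=4: no matching b row, dropped.
- venue_id=5: no matching b row, dropped.
- venue_id=3: 1 matching b row(s), so 1 row(s) emitted.
- venue_id=8: 1 matching b row(s), so 1 row(s) emitted.
- venue_id=9: 2 matching b row(s), so 2 row(s) emitted.
- venue_id=4: no matching b row, dropped.
- venue_id=3: 1 matching b row(s), so 1 row(s) emitted.
After projecting and ordering:
b.attendees | v.capacity | v.vname | b.venue_id
22 | 150 | Studio | 9
32 | 80 | Forum | 3
32 | 100 | Forum | 3
112 | 80 | Dome | 8
134 | 150 | Studio | 9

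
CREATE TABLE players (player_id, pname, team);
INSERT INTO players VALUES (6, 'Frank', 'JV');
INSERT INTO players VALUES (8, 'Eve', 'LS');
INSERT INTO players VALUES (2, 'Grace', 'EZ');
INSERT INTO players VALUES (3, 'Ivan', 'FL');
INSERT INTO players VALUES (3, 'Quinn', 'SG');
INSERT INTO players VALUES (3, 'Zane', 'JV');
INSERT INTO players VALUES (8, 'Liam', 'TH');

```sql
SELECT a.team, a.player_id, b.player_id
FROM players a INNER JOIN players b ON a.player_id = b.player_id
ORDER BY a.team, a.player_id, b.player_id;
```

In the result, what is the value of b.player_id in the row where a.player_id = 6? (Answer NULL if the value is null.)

INNER JOIN keeps only pairs where the ON condition holds.
Matching on a.player_id = b.player_id.
- a[0] player_id=6 → 1 match(es) in b → 1 row(s).
- a[1] player_id=8 → 2 match(es) in b → 2 row(s).
- a[2] player_id=2 → 1 match(es) in b → 1 row(s).
- a[3] player_id=3 → 3 match(es) in b → 3 row(s).
- a[4] player_id=3 → 3 match(es) in b → 3 row(s).
- a[5] player_id=3 → 3 match(es) in b → 3 row(s).
- a[6] player_id=8 → 2 match(es) in b → 2 row(s).

6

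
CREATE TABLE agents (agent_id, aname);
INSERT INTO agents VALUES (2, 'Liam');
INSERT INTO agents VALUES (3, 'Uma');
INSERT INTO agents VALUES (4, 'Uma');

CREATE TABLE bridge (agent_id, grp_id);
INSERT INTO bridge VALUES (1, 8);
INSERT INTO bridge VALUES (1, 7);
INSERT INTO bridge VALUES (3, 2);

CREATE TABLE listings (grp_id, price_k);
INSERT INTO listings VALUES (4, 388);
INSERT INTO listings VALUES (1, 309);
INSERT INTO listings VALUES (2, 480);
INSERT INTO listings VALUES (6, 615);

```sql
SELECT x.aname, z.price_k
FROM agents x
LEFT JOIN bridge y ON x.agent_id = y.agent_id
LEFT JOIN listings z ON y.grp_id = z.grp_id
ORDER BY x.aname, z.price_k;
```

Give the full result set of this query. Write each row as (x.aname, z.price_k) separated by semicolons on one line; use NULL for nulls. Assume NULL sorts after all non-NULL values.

(Liam, NULL); (Uma, 480); (Uma, NULL)

Step 1 — x LEFT JOIN y on agent_id → 3 row(s).
Then LEFT JOIN `listings z` on grp_id: each of those 3 rows is kept; rows whose y.grp_id has no match in z get NULL for z's columns.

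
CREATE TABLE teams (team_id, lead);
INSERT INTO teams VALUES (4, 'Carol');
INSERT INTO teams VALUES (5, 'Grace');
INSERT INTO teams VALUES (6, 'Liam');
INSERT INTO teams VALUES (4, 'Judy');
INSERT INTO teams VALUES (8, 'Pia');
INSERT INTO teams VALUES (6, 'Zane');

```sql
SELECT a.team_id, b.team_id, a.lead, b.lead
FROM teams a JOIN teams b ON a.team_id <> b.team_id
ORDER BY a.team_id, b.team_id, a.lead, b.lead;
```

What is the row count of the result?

26

INNER JOIN keeps only pairs where the ON condition holds.
Matching on a.team_id <> b.team_id.
- team_id=4: 4 matching b row(s), so 4 row(s) emitted.
- team_id=5: 5 matching b row(s), so 5 row(s) emitted.
- team_id=6: 4 matching b row(s), so 4 row(s) emitted.
- team_id=4: 4 matching b row(s), so 4 row(s) emitted.
- team_id=8: 5 matching b row(s), so 5 row(s) emitted.
- team_id=6: 4 matching b row(s), so 4 row(s) emitted.
Total: 26 rows.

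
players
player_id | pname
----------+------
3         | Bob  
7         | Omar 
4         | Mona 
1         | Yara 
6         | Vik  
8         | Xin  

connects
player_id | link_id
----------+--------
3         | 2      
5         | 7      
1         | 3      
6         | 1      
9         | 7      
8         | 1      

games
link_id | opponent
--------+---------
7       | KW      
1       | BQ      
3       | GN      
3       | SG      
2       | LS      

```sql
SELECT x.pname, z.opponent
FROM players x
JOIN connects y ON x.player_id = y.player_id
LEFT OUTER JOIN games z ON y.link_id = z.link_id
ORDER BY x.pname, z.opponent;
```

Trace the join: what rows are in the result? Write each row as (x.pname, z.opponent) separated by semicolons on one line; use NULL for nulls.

(Bob, LS); (Vik, BQ); (Xin, BQ); (Yara, GN); (Yara, SG)

Evaluate left to right. First `players x INNER JOIN connects y` on player_id: 4 row(s).
Then LEFT JOIN `games z` on link_id: each of those 4 rows is kept; rows whose y.link_id has no match in z get NULL for z's columns.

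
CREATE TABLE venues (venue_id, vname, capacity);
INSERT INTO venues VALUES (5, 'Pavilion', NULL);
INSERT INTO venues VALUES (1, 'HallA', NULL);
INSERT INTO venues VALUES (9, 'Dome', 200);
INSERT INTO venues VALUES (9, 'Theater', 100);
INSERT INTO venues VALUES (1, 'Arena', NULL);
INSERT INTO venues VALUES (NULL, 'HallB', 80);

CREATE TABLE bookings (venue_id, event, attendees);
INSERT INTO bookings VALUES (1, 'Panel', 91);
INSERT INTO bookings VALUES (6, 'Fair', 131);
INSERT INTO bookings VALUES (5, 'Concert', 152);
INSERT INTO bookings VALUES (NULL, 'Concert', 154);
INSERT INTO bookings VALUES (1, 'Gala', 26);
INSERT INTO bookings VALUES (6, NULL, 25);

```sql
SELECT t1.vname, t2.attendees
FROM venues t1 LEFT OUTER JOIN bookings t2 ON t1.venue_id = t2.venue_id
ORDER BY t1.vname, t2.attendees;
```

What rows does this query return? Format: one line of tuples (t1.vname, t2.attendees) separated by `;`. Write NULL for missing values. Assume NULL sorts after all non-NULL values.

(Arena, 26); (Arena, 91); (Dome, NULL); (HallA, 26); (HallA, 91); (HallB, NULL); (Pavilion, 152); (Theater, NULL)

LEFT JOIN keeps every row from `venues`; unmatched rows get NULL for `bookings`'s columns.
Matching on t1.venue_id = t2.venue_id. A NULL in a compared column never satisfies the condition.
- t1 row (venue_id=5): matches 1 t2 row(s) → 1 output row(s).
- t1 row (venue_id=1): matches 2 t2 row(s) → 2 output row(s).
- t1 row (venue_id=9): no match → kept, t2 columns NULL.
- t1 row (venue_id=9): no match → kept, t2 columns NULL.
- t1 row (venue_id=1): matches 2 t2 row(s) → 2 output row(s).
- t1 row (venue_id=NULL): no match → kept, t2 columns NULL.
After projecting and ordering:
t1.vname | t2.attendees
Arena | 26
Arena | 91
Dome | NULL
HallA | 26
HallA | 91
HallB | NULL
Pavilion | 152
Theater | NULL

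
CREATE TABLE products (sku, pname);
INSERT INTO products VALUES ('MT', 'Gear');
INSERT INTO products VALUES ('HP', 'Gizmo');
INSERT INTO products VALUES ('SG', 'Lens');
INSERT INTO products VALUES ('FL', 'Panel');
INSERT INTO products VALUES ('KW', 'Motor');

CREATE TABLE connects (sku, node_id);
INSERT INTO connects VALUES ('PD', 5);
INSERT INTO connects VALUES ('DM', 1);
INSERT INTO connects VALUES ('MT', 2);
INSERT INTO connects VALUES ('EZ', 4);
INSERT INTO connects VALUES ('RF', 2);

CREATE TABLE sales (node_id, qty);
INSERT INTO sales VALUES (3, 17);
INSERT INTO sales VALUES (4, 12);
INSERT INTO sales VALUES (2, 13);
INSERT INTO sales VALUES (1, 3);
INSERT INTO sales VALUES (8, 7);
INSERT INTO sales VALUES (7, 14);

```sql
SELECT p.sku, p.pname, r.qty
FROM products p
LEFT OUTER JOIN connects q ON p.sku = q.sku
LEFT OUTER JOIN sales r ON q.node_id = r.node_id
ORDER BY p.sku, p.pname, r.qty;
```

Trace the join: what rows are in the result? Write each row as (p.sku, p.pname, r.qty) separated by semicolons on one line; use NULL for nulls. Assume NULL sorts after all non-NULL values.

Step 1 — p LEFT JOIN q on sku → 5 row(s).
Then LEFT JOIN `sales r` on node_id: each of those 5 rows is kept; rows whose q.node_id has no match in r get NULL for r's columns.

(FL, Panel, NULL); (HP, Gizmo, NULL); (KW, Motor, NULL); (MT, Gear, 13); (SG, Lens, NULL)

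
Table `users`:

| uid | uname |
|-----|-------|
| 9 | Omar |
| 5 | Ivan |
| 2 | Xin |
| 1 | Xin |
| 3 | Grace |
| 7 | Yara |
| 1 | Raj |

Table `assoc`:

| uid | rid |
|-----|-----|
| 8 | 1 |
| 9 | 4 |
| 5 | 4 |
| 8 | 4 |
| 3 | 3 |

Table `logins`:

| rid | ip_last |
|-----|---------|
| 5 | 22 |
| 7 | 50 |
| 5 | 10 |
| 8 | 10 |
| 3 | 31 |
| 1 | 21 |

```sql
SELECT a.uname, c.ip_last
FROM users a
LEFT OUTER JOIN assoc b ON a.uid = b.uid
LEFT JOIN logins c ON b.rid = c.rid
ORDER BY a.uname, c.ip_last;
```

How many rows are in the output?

7

Joins associate left-to-right: users LEFT JOIN assoc on uid gives 7 intermediate row(s).
Then LEFT JOIN `logins c` on rid: each of those 7 rows is kept; rows whose b.rid has no match in c get NULL for c's columns.
Result: 7 row(s).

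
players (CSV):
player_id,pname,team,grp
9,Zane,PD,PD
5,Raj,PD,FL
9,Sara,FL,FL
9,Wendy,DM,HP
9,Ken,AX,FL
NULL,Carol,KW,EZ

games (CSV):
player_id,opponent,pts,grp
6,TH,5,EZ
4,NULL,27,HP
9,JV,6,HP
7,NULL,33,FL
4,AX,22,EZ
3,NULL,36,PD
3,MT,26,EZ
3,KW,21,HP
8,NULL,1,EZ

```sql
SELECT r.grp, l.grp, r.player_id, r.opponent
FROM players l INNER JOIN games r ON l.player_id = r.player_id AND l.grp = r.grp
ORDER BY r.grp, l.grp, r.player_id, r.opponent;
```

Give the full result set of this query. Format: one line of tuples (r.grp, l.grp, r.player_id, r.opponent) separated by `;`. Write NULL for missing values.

(HP, HP, 9, JV)

INNER JOIN keeps only pairs where the ON condition holds.
Matching on l.player_id = r.player_id AND l.grp = r.grp. A NULL in a compared column never satisfies the condition.
- l row (player_id=9, grp=PD): no match → dropped.
- l row (player_id=5, grp=FL): no match → dropped.
- l row (player_id=9, grp=FL): no match → dropped.
- l row (player_id=9, grp=HP): matches 1 r row(s) → 1 output row(s).
- l row (player_id=9, grp=FL): no match → dropped.
- l row (player_id=NULL, grp=EZ): no match → dropped.
After projecting and ordering:
r.grp | l.grp | r.player_id | r.opponent
HP | HP | 9 | JV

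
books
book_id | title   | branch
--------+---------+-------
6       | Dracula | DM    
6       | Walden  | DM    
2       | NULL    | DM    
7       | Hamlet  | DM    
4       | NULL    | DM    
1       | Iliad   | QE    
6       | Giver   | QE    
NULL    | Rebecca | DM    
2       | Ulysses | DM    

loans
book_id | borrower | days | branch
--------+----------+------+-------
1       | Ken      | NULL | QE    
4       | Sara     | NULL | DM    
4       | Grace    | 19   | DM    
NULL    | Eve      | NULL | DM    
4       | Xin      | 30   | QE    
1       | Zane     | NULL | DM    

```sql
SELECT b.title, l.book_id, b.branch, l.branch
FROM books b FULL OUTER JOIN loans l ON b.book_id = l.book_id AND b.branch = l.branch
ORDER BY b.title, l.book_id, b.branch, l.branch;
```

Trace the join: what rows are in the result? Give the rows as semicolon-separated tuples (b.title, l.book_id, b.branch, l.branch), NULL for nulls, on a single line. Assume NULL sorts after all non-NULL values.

FULL OUTER JOIN keeps every row from both sides; unmatched rows get NULL for the other side's columns.
Matching on b.book_id = l.book_id AND b.branch = l.branch. A NULL in a compared column never satisfies the condition.
- b (book_id=6, branch=DM) has no partner → padded with NULL.
- b (book_id=6, branch=DM) has no partner → padded with NULL.
- b (book_id=2, branch=DM) has no partner → padded with NULL.
- b (book_id=7, branch=DM) has no partner → padded with NULL.
- b (book_id=4, branch=DM) pairs with 2 row(s) of l.
- b (book_id=1, branch=QE) pairs with 1 row(s) of l.
- b (book_id=6, branch=QE) has no partner → padded with NULL.
- b (book_id=NULL, branch=DM) has no partner → padded with NULL.
- b (book_id=2, branch=DM) has no partner → padded with NULL.
- 3 l row(s) had no b match → kept, b columns NULL.

(Dracula, NULL, DM, NULL); (Giver, NULL, QE, NULL); (Hamlet, NULL, DM, NULL); (Iliad, 1, QE, QE); (Rebecca, NULL, DM, NULL); (Ulysses, NULL, DM, NULL); (Walden, NULL, DM, NULL); (NULL, 1, NULL, DM); (NULL, 4, DM, DM); (NULL, 4, DM, DM); (NULL, 4, NULL, QE); (NULL, NULL, DM, NULL); (NULL, NULL, NULL, DM)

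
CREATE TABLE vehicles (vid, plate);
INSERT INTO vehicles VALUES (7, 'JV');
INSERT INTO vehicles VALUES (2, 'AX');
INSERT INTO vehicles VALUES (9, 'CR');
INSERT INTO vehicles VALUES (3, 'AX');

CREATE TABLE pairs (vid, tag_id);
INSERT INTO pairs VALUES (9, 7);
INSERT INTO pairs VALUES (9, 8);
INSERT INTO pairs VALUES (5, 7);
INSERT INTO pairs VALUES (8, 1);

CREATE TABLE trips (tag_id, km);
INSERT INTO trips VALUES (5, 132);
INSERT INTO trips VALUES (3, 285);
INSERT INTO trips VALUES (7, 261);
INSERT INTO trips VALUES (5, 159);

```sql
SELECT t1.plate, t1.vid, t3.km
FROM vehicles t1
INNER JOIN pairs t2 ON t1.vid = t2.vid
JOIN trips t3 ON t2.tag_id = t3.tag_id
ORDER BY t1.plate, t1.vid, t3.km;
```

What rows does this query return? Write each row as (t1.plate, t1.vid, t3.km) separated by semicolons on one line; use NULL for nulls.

Step 1 — t1 INNER JOIN t2 on vid → 2 row(s).
Then INNER JOIN `trips t3` on tag_id: keep only rows whose t2.tag_id appears in t3.

(CR, 9, 261)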